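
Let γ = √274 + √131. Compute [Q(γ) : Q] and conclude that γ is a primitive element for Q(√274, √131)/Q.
[Q(γ) : Q] = 4 (equivalently, Q(γ) = Q(√274, √131))

Obviously Q(γ) ⊆ Q(√274, √131), and [Q(√274, √131):Q] = 4 (since 274, 131 are distinct squarefree integers > 1 with 35894 not a perfect square). To show equality we compute the minimal polynomial of γ. From γ = √274 + √131: γ^2 = 274 + 2√(35894) + 131 = 405 + 2√(35894), so γ^2 - 405 = 2√(35894); squaring, (γ^2 - 405)^2 = 4·35894, i.e. γ^4 - 810γ^2 + 164025 - 143576 = 0, i.e. γ^4 - 810γ^2 + 20449 = 0. So γ is a root of x^4 - 810x^2 + 20449. This polynomial is irreducible over Q: it has no rational root (each ±√274 ± √131 is irrational), and any factorization into two quadratics over Q would force √(35894) ∈ Q (pairing opposite roots) or √274, √131 ∈ Q (other pairings), all impossible. Hence [Q(γ):Q] = 4 = [Q(√274, √131):Q], so Q(γ) = Q(√274, √131).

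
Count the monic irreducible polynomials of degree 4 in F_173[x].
There are 223928778 monic irreducible polynomials of degree 4 over F_173

Each element of F_{173^4} that lies in no proper subfield is a root of exactly one monic irreducible of degree 4 over F_173, and each such polynomial has 4 distinct roots in F_{173^4}. By Möbius inversion the count is N_173(4) = (1/4) Σ_{d|4} μ(4/d) · 173^d = (1/4)(μ(4)·173^1 + μ(2)·173^2 + μ(1)·173^4) = 895715112/4 = 223928778.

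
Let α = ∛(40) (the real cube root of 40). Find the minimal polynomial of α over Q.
m_α(x) = x^3 - 40

α satisfies α^3 = 40, so x^3 - 40 annihilates α. By the rational root test, a rational root p/q (in lowest terms) of x^3 - 40 would satisfy p^3 = 40 q^3, forcing q = 1 and p^3 = 40; but 40 is not a perfect cube, contradiction. A monic cubic over Q with no rational root is irreducible (any nontrivial factorization would include a linear factor). Hence x^3 - 40 is the minimal polynomial of α, and in particular [Q(α):Q] = 3.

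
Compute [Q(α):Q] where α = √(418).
[Q(α):Q] = 2

[Q(α):Q] equals the degree of the minimal polynomial of α. Here α^2 = 418 and x^2 - 418 is irreducible (d = 418 is squarefree, ≠ 1, hence not a square), so deg(m_α) = 2. Thus [Q(α):Q] = 2.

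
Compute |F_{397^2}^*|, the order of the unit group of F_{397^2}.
|F_{397^2}^*| = 157608

F_{397^2} has 397^2 = 157609 elements; its multiplicative group consists of all nonzero elements, so |F_{397^2}^*| = 157609 - 1 = 157608. (It is cyclic since any finite subgroup of the multiplicative group of a field is cyclic.)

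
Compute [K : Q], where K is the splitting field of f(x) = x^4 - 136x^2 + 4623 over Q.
[K : Q] = 4

Solving the quadratic in x^2: x^2 = (136 ± √(136^2 - 4·4623))/2 = (136 ± √4)/2 = (136 ± 2)/2, giving x^2 = 67 or x^2 = 69. So f(x) = (x^2 - 67)(x^2 - 69) and the roots of f are ±√67, ±√69. Hence the splitting field is K = Q(√67, √69). Since 67 and 69 are distinct squarefree integers > 1, their product 4623 is not a perfect square, so √69 ∉ Q(√67). By the tower law [K:Q] = [Q(√67,√69):Q(√67)] · [Q(√67):Q] = 2 · 2 = 4.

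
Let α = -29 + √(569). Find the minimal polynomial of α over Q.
m_α(x) = x^2 + 58x + 272

From α + 29 = √(569), squaring gives (α + 29)^2 = 569, i.e. α^2 + 58α + 841 = 569, so α^2 + 58α + 272 = 0. The discriminant of x^2 + 58x + 272 is (58)^2 - 4·(272) = 3364 - 1088 = 2276, and 4·(569) is not a perfect square in Q since 569 is squarefree and ≠ 1. Hence x^2 + 58x + 272 is irreducible over Q and is the minimal polynomial of α.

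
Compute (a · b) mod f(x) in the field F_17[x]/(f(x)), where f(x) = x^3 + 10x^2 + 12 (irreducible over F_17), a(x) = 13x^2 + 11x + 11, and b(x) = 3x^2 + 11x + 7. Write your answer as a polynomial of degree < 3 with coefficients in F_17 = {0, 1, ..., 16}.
a · b ≡ 5x^2 + 2x + 10 (mod f(x))

Multiply in F_17[x]: a(x)·b(x) = (13x^2 + 11x + 11)·(3x^2 + 11x + 7) = 5x^4 + 6x^3 + 7x^2 + 11x + 9. This has degree ≥ 3, so divide by f(x) over F_17: 5x^4 + 6x^3 + 7x^2 + 11x + 9 = (5x + 7)·(x^3 + 10x^2 + 12) + (5x^2 + 2x + 10). Hence a·b ≡ 5x^2 + 2x + 10 (mod f). (F_17[x]/(f) is a field with 17^3 = 4913 elements since f is irreducible of degree 3.)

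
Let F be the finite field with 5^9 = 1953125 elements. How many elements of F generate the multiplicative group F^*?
There are φ(1953124) = 894240 primitive elements

F_q^* is cyclic of order q - 1 = 1953124. A cyclic group of order m has exactly φ(m) generators. Here m = 1953124 = 2^2 · 19 · 31 · 829, so the number of primitive elements is φ(1953124) = 894240.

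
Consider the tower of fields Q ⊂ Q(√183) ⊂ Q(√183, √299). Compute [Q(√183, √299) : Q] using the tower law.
[Q(√183, √299) : Q] = 4

[Q(√183):Q] = 2 (min poly x^2 - 183, irreducible since 183 is squarefree > 1). For the top step, suppose √299 ∈ Q(√183), say √299 = c + d√183 with c, d ∈ Q. Squaring: 299 = c^2 + 183d^2 + 2cd√183. Since √183 ∉ Q this forces 2cd = 0. If d = 0 then √299 = c ∈ Q, contradicting 299 squarefree > 1. If c = 0 then 299 = 183d^2, so 183·299 = (183d)^2 is a perfect square in Q — but 183·299 = 54717 is not a perfect square (since 183 and 299 are distinct squarefree integers). Contradiction. Hence √299 ∉ Q(√183), so x^2 - 299 stays irreducible over Q(√183) and [Q(√183, √299) : Q(√183)] = 2. By the tower law, [Q(√183, √299) : Q] = 2 · 2 = 4.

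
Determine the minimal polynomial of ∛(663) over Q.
m_α(x) = x^3 - 663

α satisfies α^3 = 663, so x^3 - 663 annihilates α. By the rational root test, a rational root p/q (in lowest terms) of x^3 - 663 would satisfy p^3 = 663 q^3, forcing q = 1 and p^3 = 663; but 663 is not a perfect cube, contradiction. A monic cubic over Q with no rational root is irreducible (any nontrivial factorization would include a linear factor). Hence x^3 - 663 is the minimal polynomial of α, and in particular [Q(α):Q] = 3.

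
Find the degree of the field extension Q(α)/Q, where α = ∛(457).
[Q(α):Q] = 3

The minimal polynomial of α is x^3 - 457, irreducible over Q since 457 is not a perfect cube (so x^3 - 457 has no rational root). Hence [Q(α):Q] = deg(m_α) = 3.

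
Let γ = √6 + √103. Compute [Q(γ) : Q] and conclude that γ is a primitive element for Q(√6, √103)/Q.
[Q(γ) : Q] = 4 (equivalently, Q(γ) = Q(√6, √103))

Obviously Q(γ) ⊆ Q(√6, √103), and [Q(√6, √103):Q] = 4 (since 6, 103 are distinct squarefree integers > 1 with 618 not a perfect square). To show equality we compute the minimal polynomial of γ. From γ = √6 + √103: γ^2 = 6 + 2√(618) + 103 = 109 + 2√(618), so γ^2 - 109 = 2√(618); squaring, (γ^2 - 109)^2 = 4·618, i.e. γ^4 - 218γ^2 + 11881 - 2472 = 0, i.e. γ^4 - 218γ^2 + 9409 = 0. So γ is a root of x^4 - 218x^2 + 9409. This polynomial is irreducible over Q: it has no rational root (each ±√6 ± √103 is irrational), and any factorization into two quadratics over Q would force √(618) ∈ Q (pairing opposite roots) or √6, √103 ∈ Q (other pairings), all impossible. Hence [Q(γ):Q] = 4 = [Q(√6, √103):Q], so Q(γ) = Q(√6, √103).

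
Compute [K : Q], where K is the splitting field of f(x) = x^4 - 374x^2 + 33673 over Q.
[K : Q] = 4

Solving the quadratic in x^2: x^2 = (374 ± √(374^2 - 4·33673))/2 = (374 ± √5184)/2 = (374 ± 72)/2, giving x^2 = 151 or x^2 = 223. So f(x) = (x^2 - 151)(x^2 - 223) and the roots of f are ±√151, ±√223. Hence the splitting field is K = Q(√151, √223). Since 151 and 223 are distinct squarefree integers > 1, their product 33673 is not a perfect square, so √223 ∉ Q(√151). By the tower law [K:Q] = [Q(√151,√223):Q(√151)] · [Q(√151):Q] = 2 · 2 = 4.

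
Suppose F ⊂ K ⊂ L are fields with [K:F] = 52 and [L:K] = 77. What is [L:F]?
[L:F] = 4004

The tower law says that for any tower of field extensions F ⊂ K ⊂ L with finite degrees, [L:F] = [L:K] · [K:F]. Here this gives [L:F] = 77 · 52 = 4004.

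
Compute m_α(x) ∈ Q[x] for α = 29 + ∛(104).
m_α(x) = x^3 - 87x^2 + 2523x - 24493

Set β = α - 29 = ∛(104), so β^3 = 104. Then (α - 29)^3 - 104 = 0, i.e. α is a root of g(x) = (x - 29)^3 - 104 = x^3 - 87x^2 + 2523x - 24493. Since g(x) = h(x - 29) where h(x) = x^3 - 104, and h is irreducible over Q (because 104 is not a perfect cube, so h has no rational root, and a monic cubic with no rational root is irreducible), g is also irreducible (irreducibility is preserved under the substitution x → x - 29). Hence m_α(x) = x^3 - 87x^2 + 2523x - 24493.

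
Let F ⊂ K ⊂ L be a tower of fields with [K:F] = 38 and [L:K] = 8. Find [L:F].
[L:F] = 304

The tower law says that for any tower of field extensions F ⊂ K ⊂ L with finite degrees, [L:F] = [L:K] · [K:F]. Here this gives [L:F] = 8 · 38 = 304.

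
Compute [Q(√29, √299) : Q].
[Q(√29, √299) : Q] = 4

[Q(√29):Q] = 2 (min poly x^2 - 29, irreducible since 29 is squarefree > 1). For the top step, suppose √299 ∈ Q(√29), say √299 = c + d√29 with c, d ∈ Q. Squaring: 299 = c^2 + 29d^2 + 2cd√29. Since √29 ∉ Q this forces 2cd = 0. If d = 0 then √299 = c ∈ Q, contradicting 299 squarefree > 1. If c = 0 then 299 = 29d^2, so 29·299 = (29d)^2 is a perfect square in Q — but 29·299 = 8671 is not a perfect square (since 29 and 299 are distinct squarefree integers). Contradiction. Hence √299 ∉ Q(√29), so x^2 - 299 stays irreducible over Q(√29) and [Q(√29, √299) : Q(√29)] = 2. By the tower law, [Q(√29, √299) : Q] = 2 · 2 = 4.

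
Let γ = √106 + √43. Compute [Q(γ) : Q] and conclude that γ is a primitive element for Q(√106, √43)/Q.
[Q(γ) : Q] = 4 (equivalently, Q(γ) = Q(√106, √43))

Obviously Q(γ) ⊆ Q(√106, √43), and [Q(√106, √43):Q] = 4 (since 106, 43 are distinct squarefree integers > 1 with 4558 not a perfect square). To show equality we compute the minimal polynomial of γ. From γ = √106 + √43: γ^2 = 106 + 2√(4558) + 43 = 149 + 2√(4558), so γ^2 - 149 = 2√(4558); squaring, (γ^2 - 149)^2 = 4·4558, i.e. γ^4 - 298γ^2 + 22201 - 18232 = 0, i.e. γ^4 - 298γ^2 + 3969 = 0. So γ is a root of x^4 - 298x^2 + 3969. This polynomial is irreducible over Q: it has no rational root (each ±√106 ± √43 is irrational), and any factorization into two quadratics over Q would force √(4558) ∈ Q (pairing opposite roots) or √106, √43 ∈ Q (other pairings), all impossible. Hence [Q(γ):Q] = 4 = [Q(√106, √43):Q], so Q(γ) = Q(√106, √43).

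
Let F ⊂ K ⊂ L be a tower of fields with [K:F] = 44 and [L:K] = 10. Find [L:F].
[L:F] = 440

The tower law says that for any tower of field extensions F ⊂ K ⊂ L with finite degrees, [L:F] = [L:K] · [K:F]. Here this gives [L:F] = 10 · 44 = 440.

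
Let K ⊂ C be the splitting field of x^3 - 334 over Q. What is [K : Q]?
[K : Q] = 6

The roots of x^3 - 334 are ∛334, ω∛334, ω^2∛334 where ω = e^(2πi/3) is a primitive cube root of unity, so K = Q(∛334, ω). Now [Q(∛334):Q] = 3 (since 334 is not a perfect cube, x^3 - 334 is irreducible) and [Q(ω):Q] = 2. Both 2 and 3 divide [K:Q], and [K:Q] ≤ 3·2 = 6, so [K:Q] = 6. (Equivalently: Q(∛334) ⊂ R but ω ∉ R, so [K : Q(∛334)] = 2.)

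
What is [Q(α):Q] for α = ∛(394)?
[Q(α):Q] = 3

The minimal polynomial of α is x^3 - 394, irreducible over Q since 394 is not a perfect cube (so x^3 - 394 has no rational root). Hence [Q(α):Q] = deg(m_α) = 3.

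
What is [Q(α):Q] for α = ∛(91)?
[Q(α):Q] = 3

The minimal polynomial of α is x^3 - 91, irreducible over Q since 91 is not a perfect cube (so x^3 - 91 has no rational root). Hence [Q(α):Q] = deg(m_α) = 3.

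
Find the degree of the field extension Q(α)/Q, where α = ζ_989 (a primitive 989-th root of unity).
[Q(α):Q] = 924

The minimal polynomial of ζ_989 over Q is the 989-th cyclotomic polynomial Φ_989(x), which is irreducible over Q and has degree φ(989) = 924. Hence [Q(α):Q] = φ(989) = 924.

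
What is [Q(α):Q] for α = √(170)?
[Q(α):Q] = 2

[Q(α):Q] equals the degree of the minimal polynomial of α. Here α^2 = 170 and x^2 - 170 is irreducible (d = 170 is squarefree, ≠ 1, hence not a square), so deg(m_α) = 2. Thus [Q(α):Q] = 2.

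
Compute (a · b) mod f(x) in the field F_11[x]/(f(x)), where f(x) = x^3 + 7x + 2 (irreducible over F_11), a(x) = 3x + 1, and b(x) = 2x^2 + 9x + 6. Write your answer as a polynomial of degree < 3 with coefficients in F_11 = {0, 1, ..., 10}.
a · b ≡ 7x^2 + 7x + 5 (mod f(x))

Multiply in F_11[x]: a(x)·b(x) = (3x + 1)·(2x^2 + 9x + 6) = 6x^3 + 7x^2 + 5x + 6. This has degree ≥ 3, so divide by f(x) over F_11: 6x^3 + 7x^2 + 5x + 6 = (6)·(x^3 + 7x + 2) + (7x^2 + 7x + 5). Hence a·b ≡ 7x^2 + 7x + 5 (mod f). (F_11[x]/(f) is a field with 11^3 = 1331 elements since f is irreducible of degree 3.)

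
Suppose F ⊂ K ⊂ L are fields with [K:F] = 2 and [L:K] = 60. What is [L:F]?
[L:F] = 120

The tower law says that for any tower of field extensions F ⊂ K ⊂ L with finite degrees, [L:F] = [L:K] · [K:F]. Here this gives [L:F] = 60 · 2 = 120.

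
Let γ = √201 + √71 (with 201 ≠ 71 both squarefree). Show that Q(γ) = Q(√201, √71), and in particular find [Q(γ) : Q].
[Q(γ) : Q] = 4 (equivalently, Q(γ) = Q(√201, √71))

Obviously Q(γ) ⊆ Q(√201, √71), and [Q(√201, √71):Q] = 4 (since 201, 71 are distinct squarefree integers > 1 with 14271 not a perfect square). To show equality we compute the minimal polynomial of γ. From γ = √201 + √71: γ^2 = 201 + 2√(14271) + 71 = 272 + 2√(14271), so γ^2 - 272 = 2√(14271); squaring, (γ^2 - 272)^2 = 4·14271, i.e. γ^4 - 544γ^2 + 73984 - 57084 = 0, i.e. γ^4 - 544γ^2 + 16900 = 0. So γ is a root of x^4 - 544x^2 + 16900. This polynomial is irreducible over Q: it has no rational root (each ±√201 ± √71 is irrational), and any factorization into two quadratics over Q would force √(14271) ∈ Q (pairing opposite roots) or √201, √71 ∈ Q (other pairings), all impossible. Hence [Q(γ):Q] = 4 = [Q(√201, √71):Q], so Q(γ) = Q(√201, √71).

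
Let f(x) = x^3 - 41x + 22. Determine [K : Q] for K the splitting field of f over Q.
[K : Q] = 6

By the rational root test, any rational root of the monic integer polynomial f(x) = x^3 - 41x + 22 must be an integer dividing the constant term 22, i.e. one of ±{1, 2, 11, 22}. Evaluating: f(1) = -18, f(-1) = 62, f(2) = -52, f(-2) = 96, f(11) = 902, f(-11) = -858, f(22) = 9768, f(-22) = -9724; none is 0, so f has no rational root and is therefore irreducible over Q (a cubic with no linear factor over a field is irreducible). For an irreducible cubic, the Galois group is A_3 or S_3 according as the discriminant disc(f) = -4a^3 - 27b^2 = -4·(-41)^3 - 27·(22)^2 = 262616 is or is not a square in Q. Here disc(f) = 262616 is not a perfect square in Q, so the Galois group of f over Q is not contained in A_3 and must be all of S_3. The splitting field has degree |S_3| = 6 over Q, so [K : Q] = 6.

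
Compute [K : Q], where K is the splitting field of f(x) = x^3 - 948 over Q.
[K : Q] = 6

The roots of x^3 - 948 are ∛948, ω∛948, ω^2∛948 where ω = e^(2πi/3) is a primitive cube root of unity, so K = Q(∛948, ω). Now [Q(∛948):Q] = 3 (since 948 is not a perfect cube, x^3 - 948 is irreducible) and [Q(ω):Q] = 2. Both 2 and 3 divide [K:Q], and [K:Q] ≤ 3·2 = 6, so [K:Q] = 6. (Equivalently: Q(∛948) ⊂ R but ω ∉ R, so [K : Q(∛948)] = 2.)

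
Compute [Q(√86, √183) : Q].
[Q(√86, √183) : Q] = 4

[Q(√86):Q] = 2 (min poly x^2 - 86, irreducible since 86 is squarefree > 1). For the top step, suppose √183 ∈ Q(√86), say √183 = c + d√86 with c, d ∈ Q. Squaring: 183 = c^2 + 86d^2 + 2cd√86. Since √86 ∉ Q this forces 2cd = 0. If d = 0 then √183 = c ∈ Q, contradicting 183 squarefree > 1. If c = 0 then 183 = 86d^2, so 86·183 = (86d)^2 is a perfect square in Q — but 86·183 = 15738 is not a perfect square (since 86 and 183 are distinct squarefree integers). Contradiction. Hence √183 ∉ Q(√86), so x^2 - 183 stays irreducible over Q(√86) and [Q(√86, √183) : Q(√86)] = 2. By the tower law, [Q(√86, √183) : Q] = 2 · 2 = 4.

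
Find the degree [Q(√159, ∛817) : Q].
[Q(√159, ∛817) : Q] = 6

Let L = Q(√159, ∛817). Since Q(√159) ⊂ L and [Q(√159):Q] = 2, the tower law gives 2 | [L:Q]. Likewise Q(∛817) ⊂ L with [Q(∛817):Q] = 3 (because 817 is not a perfect cube), so 3 | [L:Q]. As gcd(2,3) = 1, [L:Q] is divisible by 6. Conversely L is generated over Q by √159 and ∛817, so [L:Q] ≤ 2·3 = 6. Therefore [Q(√159, ∛817) : Q] = 6.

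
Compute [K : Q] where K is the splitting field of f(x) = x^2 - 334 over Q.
[K : Q] = 2

f(x) = x^2 - 334 factors as (x - √334)(x + √334). The splitting field is K = Q(√334). Since 334 is squarefree and > 1, it is not a perfect square, so x^2 - 334 is irreducible over Q and [Q(√334) : Q] = 2. Hence [K : Q] = 2.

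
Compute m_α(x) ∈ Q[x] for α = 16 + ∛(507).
m_α(x) = x^3 - 48x^2 + 768x - 4603

Set β = α - 16 = ∛(507), so β^3 = 507. Then (α - 16)^3 - 507 = 0, i.e. α is a root of g(x) = (x - 16)^3 - 507 = x^3 - 48x^2 + 768x - 4603. Since g(x) = h(x - 16) where h(x) = x^3 - 507, and h is irreducible over Q (because 507 is not a perfect cube, so h has no rational root, and a monic cubic with no rational root is irreducible), g is also irreducible (irreducibility is preserved under the substitution x → x - 16). Hence m_α(x) = x^3 - 48x^2 + 768x - 4603.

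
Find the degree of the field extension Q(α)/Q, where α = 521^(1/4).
[Q(α):Q] = 4

α is a root of x^4 - 521. By Eisenstein's criterion at the prime p = 521 (which divides the constant term 521 but p^2 = 271441 does not, since 521 is squarefree), x^4 - 521 is irreducible over Q. Hence [Q(α):Q] = 4.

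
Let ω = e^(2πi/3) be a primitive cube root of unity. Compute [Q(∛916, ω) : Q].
[Q(∛916, ω) : Q] = 6

[Q(∛916):Q] = 3 (min poly x^3 - 916, irreducible since 916 is not a perfect cube). [Q(ω):Q] = 2 (min poly x^2 + x + 1). Since Q(∛916) ⊂ R and ω ∉ R, we have ω ∉ Q(∛916), so x^2 + x + 1 remains irreducible over Q(∛916) and [Q(∛916, ω) : Q(∛916)] = 2. By the tower law, [Q(∛916, ω) : Q] = 3 · 2 = 6. (In fact Q(∛916, ω) is the splitting field of x^3 - 916 over Q.)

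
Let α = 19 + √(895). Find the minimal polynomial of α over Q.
m_α(x) = x^2 - 38x - 534

From α - 19 = √(895), squaring gives (α - 19)^2 = 895, i.e. α^2 - 38α + 361 = 895, so α^2 - 38α - 534 = 0. The discriminant of x^2 - 38x - 534 is (-38)^2 - 4·(-534) = 1444 + 2136 = 3580, and 4·(895) is not a perfect square in Q since 895 is squarefree and ≠ 1. Hence x^2 - 38x - 534 is irreducible over Q and is the minimal polynomial of α.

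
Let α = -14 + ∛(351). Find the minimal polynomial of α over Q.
m_α(x) = x^3 + 42x^2 + 588x + 2393

Set β = α + 14 = ∛(351), so β^3 = 351. Then (α + 14)^3 - 351 = 0, i.e. α is a root of g(x) = (x + 14)^3 - 351 = x^3 + 42x^2 + 588x + 2393. Since g(x) = h(x + 14) where h(x) = x^3 - 351, and h is irreducible over Q (because 351 is not a perfect cube, so h has no rational root, and a monic cubic with no rational root is irreducible), g is also irreducible (irreducibility is preserved under the substitution x → x + 14). Hence m_α(x) = x^3 + 42x^2 + 588x + 2393.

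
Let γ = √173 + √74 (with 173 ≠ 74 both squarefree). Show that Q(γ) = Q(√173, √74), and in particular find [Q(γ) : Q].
[Q(γ) : Q] = 4 (equivalently, Q(γ) = Q(√173, √74))

Obviously Q(γ) ⊆ Q(√173, √74), and [Q(√173, √74):Q] = 4 (since 173, 74 are distinct squarefree integers > 1 with 12802 not a perfect square). To show equality we compute the minimal polynomial of γ. From γ = √173 + √74: γ^2 = 173 + 2√(12802) + 74 = 247 + 2√(12802), so γ^2 - 247 = 2√(12802); squaring, (γ^2 - 247)^2 = 4·12802, i.e. γ^4 - 494γ^2 + 61009 - 51208 = 0, i.e. γ^4 - 494γ^2 + 9801 = 0. So γ is a root of x^4 - 494x^2 + 9801. This polynomial is irreducible over Q: it has no rational root (each ±√173 ± √74 is irrational), and any factorization into two quadratics over Q would force √(12802) ∈ Q (pairing opposite roots) or √173, √74 ∈ Q (other pairings), all impossible. Hence [Q(γ):Q] = 4 = [Q(√173, √74):Q], so Q(γ) = Q(√173, √74).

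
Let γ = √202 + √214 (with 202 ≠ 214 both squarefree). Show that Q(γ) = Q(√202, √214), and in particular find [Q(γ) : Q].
[Q(γ) : Q] = 4 (equivalently, Q(γ) = Q(√202, √214))

Obviously Q(γ) ⊆ Q(√202, √214), and [Q(√202, √214):Q] = 4 (since 202, 214 are distinct squarefree integers > 1 with 43228 not a perfect square). To show equality we compute the minimal polynomial of γ. From γ = √202 + √214: γ^2 = 202 + 2√(43228) + 214 = 416 + 2√(43228), so γ^2 - 416 = 2√(43228); squaring, (γ^2 - 416)^2 = 4·43228, i.e. γ^4 - 832γ^2 + 173056 - 172912 = 0, i.e. γ^4 - 832γ^2 + 144 = 0. So γ is a root of x^4 - 832x^2 + 144. This polynomial is irreducible over Q: it has no rational root (each ±√202 ± √214 is irrational), and any factorization into two quadratics over Q would force √(43228) ∈ Q (pairing opposite roots) or √202, √214 ∈ Q (other pairings), all impossible. Hence [Q(γ):Q] = 4 = [Q(√202, √214):Q], so Q(γ) = Q(√202, √214).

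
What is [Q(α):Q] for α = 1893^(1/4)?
[Q(α):Q] = 4

α is a root of x^4 - 1893. By Eisenstein's criterion at the prime p = 3 (which divides the constant term 1893 but p^2 = 9 does not, since 1893 is squarefree), x^4 - 1893 is irreducible over Q. Hence [Q(α):Q] = 4.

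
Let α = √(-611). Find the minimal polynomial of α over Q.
m_α(x) = x^2 + 611

α satisfies α^2 + 611 = 0, so x^2 + 611 annihilates α. Since d = -611 is squarefree and ≠ 1, it is not a perfect square in Q, so x^2 + 611 has no rational root and is therefore irreducible over Q (a degree-2 polynomial over a field is irreducible iff it has no root). Hence m_α(x) = x^2 + 611.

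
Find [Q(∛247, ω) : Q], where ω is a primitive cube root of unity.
[Q(∛247, ω) : Q] = 6

[Q(∛247):Q] = 3 (min poly x^3 - 247, irreducible since 247 is not a perfect cube). [Q(ω):Q] = 2 (min poly x^2 + x + 1). Since Q(∛247) ⊂ R and ω ∉ R, we have ω ∉ Q(∛247), so x^2 + x + 1 remains irreducible over Q(∛247) and [Q(∛247, ω) : Q(∛247)] = 2. By the tower law, [Q(∛247, ω) : Q] = 3 · 2 = 6. (In fact Q(∛247, ω) is the splitting field of x^3 - 247 over Q.)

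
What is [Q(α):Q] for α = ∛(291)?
[Q(α):Q] = 3

The minimal polynomial of α is x^3 - 291, irreducible over Q since 291 is not a perfect cube (so x^3 - 291 has no rational root). Hence [Q(α):Q] = deg(m_α) = 3.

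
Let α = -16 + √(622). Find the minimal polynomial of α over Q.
m_α(x) = x^2 + 32x - 366

From α + 16 = √(622), squaring gives (α + 16)^2 = 622, i.e. α^2 + 32α + 256 = 622, so α^2 + 32α - 366 = 0. The discriminant of x^2 + 32x - 366 is (32)^2 - 4·(-366) = 1024 + 1464 = 2488, and 4·(622) is not a perfect square in Q since 622 is squarefree and ≠ 1. Hence x^2 + 32x - 366 is irreducible over Q and is the minimal polynomial of α.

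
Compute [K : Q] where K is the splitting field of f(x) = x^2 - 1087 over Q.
[K : Q] = 2

f(x) = x^2 - 1087 factors as (x - √1087)(x + √1087). The splitting field is K = Q(√1087). Since 1087 is squarefree and > 1, it is not a perfect square, so x^2 - 1087 is irreducible over Q and [Q(√1087) : Q] = 2. Hence [K : Q] = 2.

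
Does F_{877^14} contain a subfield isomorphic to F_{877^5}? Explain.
No: F_{877^5} is not a subfield of F_{877^14}

F_{p^m} embeds in F_{p^n} iff m | n. Here 5 ∤ 14 (since 14 = 2·5 + 4 with remainder 4 ≠ 0), so F_{877^5} is not a subfield of F_{877^14}. Equivalently: if it were, the tower law would give 5 = [F_{877^5}:F_877] dividing [F_{877^14}:F_877] = 14, contradiction.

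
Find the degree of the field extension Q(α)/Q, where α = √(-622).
[Q(α):Q] = 2

[Q(α):Q] equals the degree of the minimal polynomial of α. Here α^2 = -622 and x^2 + 622 is irreducible (d = -622 is squarefree, ≠ 1, hence not a square), so deg(m_α) = 2. Thus [Q(α):Q] = 2.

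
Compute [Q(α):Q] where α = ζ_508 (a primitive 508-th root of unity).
[Q(α):Q] = 252

The minimal polynomial of ζ_508 over Q is the 508-th cyclotomic polynomial Φ_508(x), which is irreducible over Q and has degree φ(508) = 252. Hence [Q(α):Q] = φ(508) = 252.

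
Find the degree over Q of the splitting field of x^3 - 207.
[K : Q] = 6

The roots of x^3 - 207 are ∛207, ω∛207, ω^2∛207 where ω = e^(2πi/3) is a primitive cube root of unity, so K = Q(∛207, ω). Now [Q(∛207):Q] = 3 (since 207 is not a perfect cube, x^3 - 207 is irreducible) and [Q(ω):Q] = 2. Both 2 and 3 divide [K:Q], and [K:Q] ≤ 3·2 = 6, so [K:Q] = 6. (Equivalently: Q(∛207) ⊂ R but ω ∉ R, so [K : Q(∛207)] = 2.)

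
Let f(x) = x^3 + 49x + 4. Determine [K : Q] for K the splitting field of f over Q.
[K : Q] = 6

By the rational root test, any rational root of the monic integer polynomial f(x) = x^3 + 49x + 4 must be an integer dividing the constant term 4, i.e. one of ±{1, 2, 4}. Evaluating: f(1) = 54, f(-1) = -46, f(2) = 110, f(-2) = -102, f(4) = 264, f(-4) = -256; none is 0, so f has no rational root and is therefore irreducible over Q (a cubic with no linear factor over a field is irreducible). For an irreducible cubic, the Galois group is A_3 or S_3 according as the discriminant disc(f) = -4a^3 - 27b^2 = -4·(49)^3 - 27·(4)^2 = -471028 is or is not a square in Q. Here disc(f) = -471028 is not a perfect square in Q, so the Galois group of f over Q is not contained in A_3 and must be all of S_3. The splitting field has degree |S_3| = 6 over Q, so [K : Q] = 6.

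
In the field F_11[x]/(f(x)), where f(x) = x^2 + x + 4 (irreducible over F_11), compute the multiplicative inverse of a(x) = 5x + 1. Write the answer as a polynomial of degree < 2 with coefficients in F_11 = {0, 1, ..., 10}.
a(x)^(-1) ≡ 9x + 5 (mod f(x))

Since f is irreducible over F_11, F_11[x]/(f) is a field and a(x) ≠ 0 has an inverse. Apply the extended Euclidean algorithm to f(x) and a(x) in F_11[x]: f(x) = (9x + 5)·a(x) + (10). The last nonzero remainder is the constant 10 = gcd(f, a) in F_11. Back-substituting through the division chain expresses 10 = s(x)·a(x) + t(x)·f(x) with s(x) ≡ 2x + 6 (mod f), so (2x + 6)·a(x) ≡ 10 (mod f). Multiplying by 10^(-1) ≡ 10 in F_11 gives a(x)^(-1) ≡ 10·(2x + 6) ≡ 9x + 5 (mod f). Check: (5x + 1)·(9x + 5) = x^2 + x + 5 ≡ 1 (mod x^2 + x + 4).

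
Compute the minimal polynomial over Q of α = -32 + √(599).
m_α(x) = x^2 + 64x + 425

From α + 32 = √(599), squaring gives (α + 32)^2 = 599, i.e. α^2 + 64α + 1024 = 599, so α^2 + 64α + 425 = 0. The discriminant of x^2 + 64x + 425 is (64)^2 - 4·(425) = 4096 - 1700 = 2396, and 4·(599) is not a perfect square in Q since 599 is squarefree and ≠ 1. Hence x^2 + 64x + 425 is irreducible over Q and is the minimal polynomial of α.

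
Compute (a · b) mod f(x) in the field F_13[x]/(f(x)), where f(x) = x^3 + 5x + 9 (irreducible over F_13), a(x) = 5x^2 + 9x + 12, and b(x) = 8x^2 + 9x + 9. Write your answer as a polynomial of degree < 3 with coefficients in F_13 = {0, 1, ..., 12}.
a · b ≡ 9x^2 + 11x + 4 (mod f(x))

Multiply in F_13[x]: a(x)·b(x) = (5x^2 + 9x + 12)·(8x^2 + 9x + 9) = x^4 + x^2 + 7x + 4. This has degree ≥ 3, so divide by f(x) over F_13: x^4 + x^2 + 7x + 4 = (x)·(x^3 + 5x + 9) + (9x^2 + 11x + 4). Hence a·b ≡ 9x^2 + 11x + 4 (mod f). (F_13[x]/(f) is a field with 13^3 = 2197 elements since f is irreducible of degree 3.)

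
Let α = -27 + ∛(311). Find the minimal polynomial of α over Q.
m_α(x) = x^3 + 81x^2 + 2187x + 19372

Set β = α + 27 = ∛(311), so β^3 = 311. Then (α + 27)^3 - 311 = 0, i.e. α is a root of g(x) = (x + 27)^3 - 311 = x^3 + 81x^2 + 2187x + 19372. Since g(x) = h(x + 27) where h(x) = x^3 - 311, and h is irreducible over Q (because 311 is not a perfect cube, so h has no rational root, and a monic cubic with no rational root is irreducible), g is also irreducible (irreducibility is preserved under the substitution x → x + 27). Hence m_α(x) = x^3 + 81x^2 + 2187x + 19372.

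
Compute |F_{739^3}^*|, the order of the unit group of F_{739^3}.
|F_{739^3}^*| = 403583418

F_{739^3} has 739^3 = 403583419 elements; its multiplicative group consists of all nonzero elements, so |F_{739^3}^*| = 403583419 - 1 = 403583418. (It is cyclic since any finite subgroup of the multiplicative group of a field is cyclic.)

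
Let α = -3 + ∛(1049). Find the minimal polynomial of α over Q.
m_α(x) = x^3 + 9x^2 + 27x - 1022

Set β = α + 3 = ∛(1049), so β^3 = 1049. Then (α + 3)^3 - 1049 = 0, i.e. α is a root of g(x) = (x + 3)^3 - 1049 = x^3 + 9x^2 + 27x - 1022. Since g(x) = h(x + 3) where h(x) = x^3 - 1049, and h is irreducible over Q (because 1049 is not a perfect cube, so h has no rational root, and a monic cubic with no rational root is irreducible), g is also irreducible (irreducibility is preserved under the substitution x → x + 3). Hence m_α(x) = x^3 + 9x^2 + 27x - 1022.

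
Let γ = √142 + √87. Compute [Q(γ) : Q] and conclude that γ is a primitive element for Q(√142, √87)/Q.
[Q(γ) : Q] = 4 (equivalently, Q(γ) = Q(√142, √87))

Obviously Q(γ) ⊆ Q(√142, √87), and [Q(√142, √87):Q] = 4 (since 142, 87 are distinct squarefree integers > 1 with 12354 not a perfect square). To show equality we compute the minimal polynomial of γ. From γ = √142 + √87: γ^2 = 142 + 2√(12354) + 87 = 229 + 2√(12354), so γ^2 - 229 = 2√(12354); squaring, (γ^2 - 229)^2 = 4·12354, i.e. γ^4 - 458γ^2 + 52441 - 49416 = 0, i.e. γ^4 - 458γ^2 + 3025 = 0. So γ is a root of x^4 - 458x^2 + 3025. This polynomial is irreducible over Q: it has no rational root (each ±√142 ± √87 is irrational), and any factorization into two quadratics over Q would force √(12354) ∈ Q (pairing opposite roots) or √142, √87 ∈ Q (other pairings), all impossible. Hence [Q(γ):Q] = 4 = [Q(√142, √87):Q], so Q(γ) = Q(√142, √87).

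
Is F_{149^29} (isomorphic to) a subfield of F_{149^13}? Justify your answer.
No: F_{149^29} is not a subfield of F_{149^13}

F_{p^m} embeds in F_{p^n} iff m | n. Here 29 ∤ 13 (since 13 = 0·29 + 13 with remainder 13 ≠ 0), so F_{149^29} is not a subfield of F_{149^13}. Equivalently: if it were, the tower law would give 29 = [F_{149^29}:F_149] dividing [F_{149^13}:F_149] = 13, contradiction.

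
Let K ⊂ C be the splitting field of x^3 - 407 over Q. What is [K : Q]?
[K : Q] = 6

The roots of x^3 - 407 are ∛407, ω∛407, ω^2∛407 where ω = e^(2πi/3) is a primitive cube root of unity, so K = Q(∛407, ω). Now [Q(∛407):Q] = 3 (since 407 is not a perfect cube, x^3 - 407 is irreducible) and [Q(ω):Q] = 2. Both 2 and 3 divide [K:Q], and [K:Q] ≤ 3·2 = 6, so [K:Q] = 6. (Equivalently: Q(∛407) ⊂ R but ω ∉ R, so [K : Q(∛407)] = 2.)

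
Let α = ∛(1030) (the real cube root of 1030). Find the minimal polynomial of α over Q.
m_α(x) = x^3 - 1030

α satisfies α^3 = 1030, so x^3 - 1030 annihilates α. By the rational root test, a rational root p/q (in lowest terms) of x^3 - 1030 would satisfy p^3 = 1030 q^3, forcing q = 1 and p^3 = 1030; but 1030 is not a perfect cube, contradiction. A monic cubic over Q with no rational root is irreducible (any nontrivial factorization would include a linear factor). Hence x^3 - 1030 is the minimal polynomial of α, and in particular [Q(α):Q] = 3.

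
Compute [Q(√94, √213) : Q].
[Q(√94, √213) : Q] = 4

[Q(√94):Q] = 2 (min poly x^2 - 94, irreducible since 94 is squarefree > 1). For the top step, suppose √213 ∈ Q(√94), say √213 = c + d√94 with c, d ∈ Q. Squaring: 213 = c^2 + 94d^2 + 2cd√94. Since √94 ∉ Q this forces 2cd = 0. If d = 0 then √213 = c ∈ Q, contradicting 213 squarefree > 1. If c = 0 then 213 = 94d^2, so 94·213 = (94d)^2 is a perfect square in Q — but 94·213 = 20022 is not a perfect square (since 94 and 213 are distinct squarefree integers). Contradiction. Hence √213 ∉ Q(√94), so x^2 - 213 stays irreducible over Q(√94) and [Q(√94, √213) : Q(√94)] = 2. By the tower law, [Q(√94, √213) : Q] = 2 · 2 = 4.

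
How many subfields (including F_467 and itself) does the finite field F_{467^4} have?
F_{467^4} has 3 subfields

The subfields of F_{p^n} are exactly the fields F_{p^d} for d | n (each is the fixed field of the unique index-d subgroup of Gal(F_{p^n}/F_p) ≅ Z/nZ). The divisors of n = 4 are {1, 2, 4}, giving 3 subfields: F_{467^1}, F_{467^2}, F_{467^4}.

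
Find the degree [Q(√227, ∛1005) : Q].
[Q(√227, ∛1005) : Q] = 6

Let L = Q(√227, ∛1005). Since Q(√227) ⊂ L and [Q(√227):Q] = 2, the tower law gives 2 | [L:Q]. Likewise Q(∛1005) ⊂ L with [Q(∛1005):Q] = 3 (because 1005 is not a perfect cube), so 3 | [L:Q]. As gcd(2,3) = 1, [L:Q] is divisible by 6. Conversely L is generated over Q by √227 and ∛1005, so [L:Q] ≤ 2·3 = 6. Therefore [Q(√227, ∛1005) : Q] = 6.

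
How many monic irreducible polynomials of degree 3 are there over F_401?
There are 21493600 monic irreducible polynomials of degree 3 over F_401

Each element of F_{401^3} that lies in no proper subfield is a root of exactly one monic irreducible of degree 3 over F_401, and each such polynomial has 3 distinct roots in F_{401^3}. By Möbius inversion the count is N_401(3) = (1/3) Σ_{d|3} μ(3/d) · 401^d = (1/3)(μ(3)·401^1 + μ(1)·401^3) = 64480800/3 = 21493600.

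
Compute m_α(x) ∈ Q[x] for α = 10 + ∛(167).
m_α(x) = x^3 - 30x^2 + 300x - 1167

Set β = α - 10 = ∛(167), so β^3 = 167. Then (α - 10)^3 - 167 = 0, i.e. α is a root of g(x) = (x - 10)^3 - 167 = x^3 - 30x^2 + 300x - 1167. Since g(x) = h(x - 10) where h(x) = x^3 - 167, and h is irreducible over Q (because 167 is not a perfect cube, so h has no rational root, and a monic cubic with no rational root is irreducible), g is also irreducible (irreducibility is preserved under the substitution x → x - 10). Hence m_α(x) = x^3 - 30x^2 + 300x - 1167.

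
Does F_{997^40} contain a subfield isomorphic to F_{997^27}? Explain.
No: F_{997^27} is not a subfield of F_{997^40}

F_{p^m} embeds in F_{p^n} iff m | n. Here 27 ∤ 40 (since 40 = 1·27 + 13 with remainder 13 ≠ 0), so F_{997^27} is not a subfield of F_{997^40}. Equivalently: if it were, the tower law would give 27 = [F_{997^27}:F_997] dividing [F_{997^40}:F_997] = 40, contradiction.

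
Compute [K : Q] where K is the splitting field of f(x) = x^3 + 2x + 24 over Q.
[K : Q] = 6

By the rational root test, any rational root of the monic integer polynomial f(x) = x^3 + 2x + 24 must be an integer dividing the constant term 24, i.e. one of ±{1, 2, 3, 4, 6, 8, 12, 24}. Evaluating: f(1) = 27, f(-1) = 21, f(2) = 36, f(-2) = 12, f(3) = 57, f(-3) = -9, f(4) = 96, f(-4) = -48, f(6) = 252, f(-6) = -204, f(8) = 552, f(-8) = -504, f(12) = 1776, f(-12) = -1728, f(24) = 13896, f(-24) = -13848; none is 0, so f has no rational root and is therefore irreducible over Q (a cubic with no linear factor over a field is irreducible). For an irreducible cubic, the Galois group is A_3 or S_3 according as the discriminant disc(f) = -4a^3 - 27b^2 = -4·(2)^3 - 27·(24)^2 = -15584 is or is not a square in Q. Here disc(f) = -15584 is not a perfect square in Q, so the Galois group of f over Q is not contained in A_3 and must be all of S_3. The splitting field has degree |S_3| = 6 over Q, so [K : Q] = 6.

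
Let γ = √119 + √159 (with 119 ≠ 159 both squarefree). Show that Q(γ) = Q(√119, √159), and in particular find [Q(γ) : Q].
[Q(γ) : Q] = 4 (equivalently, Q(γ) = Q(√119, √159))

Obviously Q(γ) ⊆ Q(√119, √159), and [Q(√119, √159):Q] = 4 (since 119, 159 are distinct squarefree integers > 1 with 18921 not a perfect square). To show equality we compute the minimal polynomial of γ. From γ = √119 + √159: γ^2 = 119 + 2√(18921) + 159 = 278 + 2√(18921), so γ^2 - 278 = 2√(18921); squaring, (γ^2 - 278)^2 = 4·18921, i.e. γ^4 - 556γ^2 + 77284 - 75684 = 0, i.e. γ^4 - 556γ^2 + 1600 = 0. So γ is a root of x^4 - 556x^2 + 1600. This polynomial is irreducible over Q: it has no rational root (each ±√119 ± √159 is irrational), and any factorization into two quadratics over Q would force √(18921) ∈ Q (pairing opposite roots) or √119, √159 ∈ Q (other pairings), all impossible. Hence [Q(γ):Q] = 4 = [Q(√119, √159):Q], so Q(γ) = Q(√119, √159).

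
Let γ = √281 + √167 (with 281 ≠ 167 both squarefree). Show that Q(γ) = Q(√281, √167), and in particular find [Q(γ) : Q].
[Q(γ) : Q] = 4 (equivalently, Q(γ) = Q(√281, √167))

Obviously Q(γ) ⊆ Q(√281, √167), and [Q(√281, √167):Q] = 4 (since 281, 167 are distinct squarefree integers > 1 with 46927 not a perfect square). To show equality we compute the minimal polynomial of γ. From γ = √281 + √167: γ^2 = 281 + 2√(46927) + 167 = 448 + 2√(46927), so γ^2 - 448 = 2√(46927); squaring, (γ^2 - 448)^2 = 4·46927, i.e. γ^4 - 896γ^2 + 200704 - 187708 = 0, i.e. γ^4 - 896γ^2 + 12996 = 0. So γ is a root of x^4 - 896x^2 + 12996. This polynomial is irreducible over Q: it has no rational root (each ±√281 ± √167 is irrational), and any factorization into two quadratics over Q would force √(46927) ∈ Q (pairing opposite roots) or √281, √167 ∈ Q (other pairings), all impossible. Hence [Q(γ):Q] = 4 = [Q(√281, √167):Q], so Q(γ) = Q(√281, √167).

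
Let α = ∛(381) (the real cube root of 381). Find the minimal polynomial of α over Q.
m_α(x) = x^3 - 381

α satisfies α^3 = 381, so x^3 - 381 annihilates α. By the rational root test, a rational root p/q (in lowest terms) of x^3 - 381 would satisfy p^3 = 381 q^3, forcing q = 1 and p^3 = 381; but 381 is not a perfect cube, contradiction. A monic cubic over Q with no rational root is irreducible (any nontrivial factorization would include a linear factor). Hence x^3 - 381 is the minimal polynomial of α, and in particular [Q(α):Q] = 3.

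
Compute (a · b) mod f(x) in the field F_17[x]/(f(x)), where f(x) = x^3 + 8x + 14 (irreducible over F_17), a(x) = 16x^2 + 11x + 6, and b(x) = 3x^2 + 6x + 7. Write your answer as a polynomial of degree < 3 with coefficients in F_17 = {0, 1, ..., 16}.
a · b ≡ 16x^2 + 7x + 4 (mod f(x))

Multiply in F_17[x]: a(x)·b(x) = (16x^2 + 11x + 6)·(3x^2 + 6x + 7) = 14x^4 + 10x^3 + 9x^2 + 11x + 8. This has degree ≥ 3, so divide by f(x) over F_17: 14x^4 + 10x^3 + 9x^2 + 11x + 8 = (14x + 10)·(x^3 + 8x + 14) + (16x^2 + 7x + 4). Hence a·b ≡ 16x^2 + 7x + 4 (mod f). (F_17[x]/(f) is a field with 17^3 = 4913 elements since f is irreducible of degree 3.)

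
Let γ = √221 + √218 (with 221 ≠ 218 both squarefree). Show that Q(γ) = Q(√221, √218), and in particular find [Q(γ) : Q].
[Q(γ) : Q] = 4 (equivalently, Q(γ) = Q(√221, √218))

Obviously Q(γ) ⊆ Q(√221, √218), and [Q(√221, √218):Q] = 4 (since 221, 218 are distinct squarefree integers > 1 with 48178 not a perfect square). To show equality we compute the minimal polynomial of γ. From γ = √221 + √218: γ^2 = 221 + 2√(48178) + 218 = 439 + 2√(48178), so γ^2 - 439 = 2√(48178); squaring, (γ^2 - 439)^2 = 4·48178, i.e. γ^4 - 878γ^2 + 192721 - 192712 = 0, i.e. γ^4 - 878γ^2 + 9 = 0. So γ is a root of x^4 - 878x^2 + 9. This polynomial is irreducible over Q: it has no rational root (each ±√221 ± √218 is irrational), and any factorization into two quadratics over Q would force √(48178) ∈ Q (pairing opposite roots) or √221, √218 ∈ Q (other pairings), all impossible. Hence [Q(γ):Q] = 4 = [Q(√221, √218):Q], so Q(γ) = Q(√221, √218).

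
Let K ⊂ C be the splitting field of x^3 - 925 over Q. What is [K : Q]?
[K : Q] = 6

The roots of x^3 - 925 are ∛925, ω∛925, ω^2∛925 where ω = e^(2πi/3) is a primitive cube root of unity, so K = Q(∛925, ω). Now [Q(∛925):Q] = 3 (since 925 is not a perfect cube, x^3 - 925 is irreducible) and [Q(ω):Q] = 2. Both 2 and 3 divide [K:Q], and [K:Q] ≤ 3·2 = 6, so [K:Q] = 6. (Equivalently: Q(∛925) ⊂ R but ω ∉ R, so [K : Q(∛925)] = 2.)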